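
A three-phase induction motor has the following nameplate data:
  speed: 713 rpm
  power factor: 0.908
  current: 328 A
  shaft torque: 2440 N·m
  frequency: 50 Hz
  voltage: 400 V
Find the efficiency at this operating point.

ω = 2π × 713/60 = 74.67 rad/s; P_out = τω = 2440 × 74.67 = 182195 W
P_in = √3·V_L·I_L·cosφ = 1.732 × 400 × 328 × 0.908 = 206332 W
η = P_out / P_in = 182195 / 206332 = 0.883 = 88.3%

88.3 %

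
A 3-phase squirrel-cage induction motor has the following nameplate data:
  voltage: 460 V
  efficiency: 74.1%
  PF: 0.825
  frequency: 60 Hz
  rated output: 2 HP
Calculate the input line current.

P_out = 2 × 746 = 1492 W
P_in = P_out / η = 1492 / 0.741 = 2013 W
I_L = P_in / (√3·V_L·cosφ) = 2013 / (1.732 × 460 × 0.825) = 3.06 A

3.06 A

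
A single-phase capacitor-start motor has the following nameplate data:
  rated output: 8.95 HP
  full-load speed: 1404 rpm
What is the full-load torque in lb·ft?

33.5 lb·ft

P_out = 8.95 × 746 = 6677 W
ω = 2π × 1404/60 = 147 rad/s
τ = P_out/ω = 6677/147 = 45.42 N·m
In lb·ft: 45.42/1.356 = 33.5 lb·ft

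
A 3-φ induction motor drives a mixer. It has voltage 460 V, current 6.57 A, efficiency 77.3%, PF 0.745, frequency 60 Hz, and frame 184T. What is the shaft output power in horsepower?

4.04 HP

P_in = √3·V·I·cosφ = 1.732 × 460 × 6.57 × 0.745 = 3900 W
P_out = η·P_in = 0.773 × 3900 = 3015 W
= 3015/746 = 4.04 HP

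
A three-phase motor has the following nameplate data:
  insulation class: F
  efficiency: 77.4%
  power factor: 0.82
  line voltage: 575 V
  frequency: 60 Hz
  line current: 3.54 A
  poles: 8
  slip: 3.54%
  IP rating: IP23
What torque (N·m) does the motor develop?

P_in = √3·V·I·cosφ = 1.732 × 575 × 3.54 × 0.82 = 2891 W
P_out = η·P_in = 0.774 × 2891 = 2238 W
n_s = 120×60/8 = 900 rpm; n = 900×(1−0.0354) = 868 rpm
ω = 2π×868/60 = 90.9 rad/s
τ = P_out/ω = 2238/90.9 = 24.6 N·m

24.6 N·m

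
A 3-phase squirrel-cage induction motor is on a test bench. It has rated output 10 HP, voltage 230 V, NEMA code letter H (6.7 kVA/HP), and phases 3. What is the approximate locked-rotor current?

S_LR = 6.7 × 10 = 67 kVA
I_LR = S_LR/(√3·V_L) = 67000/(1.732×230) = 168 A

168 A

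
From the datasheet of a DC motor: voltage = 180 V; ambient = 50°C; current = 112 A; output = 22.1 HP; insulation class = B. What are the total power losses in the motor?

P_in = V·I = 180×112 = 20160 W
P_out = 22.1×746 = 16487 W
Losses = P_in − P_out = 20160 − 16487 = 3673 W

3.67 kW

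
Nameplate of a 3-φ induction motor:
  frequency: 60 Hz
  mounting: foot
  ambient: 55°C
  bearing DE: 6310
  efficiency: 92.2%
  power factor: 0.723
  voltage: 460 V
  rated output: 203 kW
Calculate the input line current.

382 A

P_out = 203 kW = 203000 W
P_in = P_out / η = 203000 / 0.922 = 220174 W
I_L = P_in / (√3·V_L·cosφ) = 220174 / (1.732 × 460 × 0.723) = 382 A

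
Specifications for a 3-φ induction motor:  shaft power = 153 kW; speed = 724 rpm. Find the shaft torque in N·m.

2020 N·m

ω = 2π × 724/60 = 75.82 rad/s
τ = P/ω = 153000/75.82 = 2020 N·m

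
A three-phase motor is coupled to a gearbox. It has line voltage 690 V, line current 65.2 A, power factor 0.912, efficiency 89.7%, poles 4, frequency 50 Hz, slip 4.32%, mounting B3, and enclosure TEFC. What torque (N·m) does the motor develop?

424 N·m

P_in = √3·V·I·cosφ = 1.732 × 690 × 65.2 × 0.912 = 71062 W
P_out = η·P_in = 0.897 × 71062 = 63743 W
n_s = 120×50/4 = 1500 rpm; n = 1500×(1−0.0432) = 1435 rpm
ω = 2π×1435/60 = 150.3 rad/s
τ = P_out/ω = 63743/150.3 = 424 N·m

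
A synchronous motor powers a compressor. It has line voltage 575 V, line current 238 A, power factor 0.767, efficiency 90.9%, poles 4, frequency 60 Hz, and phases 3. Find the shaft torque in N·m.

P_in = √3·V·I·cosφ = 1.732 × 575 × 238 × 0.767 = 181798 W
P_out = η·P_in = 0.909 × 181798 = 165254 W
n = n_s = 120×60/4 = 1800 rpm (synchronous)
ω = 2π×1800/60 = 188.5 rad/s
τ = P_out/ω = 165254/188.5 = 877 N·m

877 N·m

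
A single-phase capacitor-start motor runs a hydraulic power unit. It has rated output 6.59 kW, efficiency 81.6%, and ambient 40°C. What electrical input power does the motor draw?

8.08 kW

P_out = 6590 W
P_in = P_out/η = 6590/0.816 = 8076 W = 8.08 kW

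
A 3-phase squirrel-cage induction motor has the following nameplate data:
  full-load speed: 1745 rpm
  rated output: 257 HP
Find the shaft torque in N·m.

1050 N·m

P_out = 257 × 746 = 191722 W
ω = 2π × 1745/60 = 182.7 rad/s
τ = P_out/ω = 191722/182.7 = 1050 N·m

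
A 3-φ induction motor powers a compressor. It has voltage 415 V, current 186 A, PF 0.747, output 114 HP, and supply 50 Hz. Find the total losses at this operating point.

P_in = √3·V·I·cosφ = 1.732×415×186×0.747 = 99869 W
P_out = 114×746 = 85044 W
Losses = P_in − P_out = 99869 − 85044 = 14825 W

14.8 kW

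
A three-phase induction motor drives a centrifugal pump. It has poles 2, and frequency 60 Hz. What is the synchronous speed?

3600 rpm

n_s = 120f/p = 120×60/2 = 3600 rpm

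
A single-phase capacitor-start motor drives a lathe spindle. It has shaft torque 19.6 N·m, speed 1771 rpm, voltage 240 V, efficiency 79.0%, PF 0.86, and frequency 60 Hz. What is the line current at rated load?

ω = 2π×1771/60 = 185.5 rad/s; P_out = τω = 19.6 × 185.5 = 3636 W
P_in = P_out / η = 3636 / 0.790 = 4603 W
I = P_in / (V·cosφ) = 4603 / (240 × 0.86) = 22.3 A

22.3 A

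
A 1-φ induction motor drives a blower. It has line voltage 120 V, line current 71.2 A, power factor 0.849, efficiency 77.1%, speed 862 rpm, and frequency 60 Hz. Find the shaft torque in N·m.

P_in = V·I·cosφ = 120 × 71.2 × 0.849 = 7254 W
P_out = η·P_in = 0.771 × 7254 = 5593 W
n = 862 rpm
ω = 2π×862/60 = 90.27 rad/s
τ = P_out/ω = 5593/90.27 = 62 N·m

62 N·m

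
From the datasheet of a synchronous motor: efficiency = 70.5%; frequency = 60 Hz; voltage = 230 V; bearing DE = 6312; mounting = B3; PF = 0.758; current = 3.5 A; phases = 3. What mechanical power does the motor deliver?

P_in = √3·V·I·cosφ = 1.732 × 230 × 3.5 × 0.758 = 1057 W
P_out = η·P_in = 0.705 × 1057 = 745 W

0.745 kW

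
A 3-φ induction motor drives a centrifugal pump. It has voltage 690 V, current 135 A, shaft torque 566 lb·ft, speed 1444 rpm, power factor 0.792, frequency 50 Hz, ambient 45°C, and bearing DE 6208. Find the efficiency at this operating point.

90.8 %

τ = 566 lb·ft × 1.356 = 767.5 N·m
ω = 2π × 1444/60 = 151.2 rad/s; P_out = τω = 767.5 × 151.2 = 116046 W
P_in = √3·V_L·I_L·cosφ = 1.732 × 690 × 135 × 0.792 = 127778 W
η = P_out / P_in = 116046 / 127778 = 0.908 = 90.8%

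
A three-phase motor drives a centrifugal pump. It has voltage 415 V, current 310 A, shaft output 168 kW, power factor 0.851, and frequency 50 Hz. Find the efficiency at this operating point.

P_out = 168 kW = 168000 W
P_in = √3·V_L·I_L·cosφ = 1.732 × 415 × 310 × 0.851 = 189621 W
η = P_out / P_in = 168000 / 189621 = 0.886 = 88.6%

88.6 %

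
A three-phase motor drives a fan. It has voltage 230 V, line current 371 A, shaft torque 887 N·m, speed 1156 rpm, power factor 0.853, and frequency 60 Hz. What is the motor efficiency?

85.2 %

ω = 2π × 1156/60 = 121.1 rad/s; P_out = τω = 887 × 121.1 = 107416 W
P_in = √3·V_L·I_L·cosφ = 1.732 × 230 × 371 × 0.853 = 126066 W
η = P_out / P_in = 107416 / 126066 = 0.852 = 85.2%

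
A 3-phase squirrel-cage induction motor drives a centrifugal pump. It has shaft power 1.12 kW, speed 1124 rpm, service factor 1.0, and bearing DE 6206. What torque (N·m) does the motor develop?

9.52 N·m

ω = 2π × 1124/60 = 117.7 rad/s
τ = P/ω = 1120/117.7 = 9.52 N·m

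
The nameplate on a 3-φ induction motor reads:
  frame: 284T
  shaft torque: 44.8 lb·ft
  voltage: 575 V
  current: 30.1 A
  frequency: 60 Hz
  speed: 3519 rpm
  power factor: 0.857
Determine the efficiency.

87.1 %

τ = 44.8 lb·ft × 1.356 = 60.75 N·m
ω = 2π × 3519/60 = 368.5 rad/s; P_out = τω = 60.75 × 368.5 = 22386 W
P_in = √3·V_L·I_L·cosφ = 1.732 × 575 × 30.1 × 0.857 = 25690 W
η = P_out / P_in = 22386 / 25690 = 0.871 = 87.1%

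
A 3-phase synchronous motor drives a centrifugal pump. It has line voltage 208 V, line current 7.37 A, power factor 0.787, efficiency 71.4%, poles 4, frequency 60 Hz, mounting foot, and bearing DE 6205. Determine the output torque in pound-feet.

5.84 lb·ft

P_in = √3·V·I·cosφ = 1.732 × 208 × 7.37 × 0.787 = 2090 W
P_out = η·P_in = 0.714 × 2090 = 1492 W
n = n_s = 120×60/4 = 1800 rpm (synchronous)
ω = 2π×1800/60 = 188.5 rad/s
τ = P_out/ω = 1492/188.5 = 7.915 N·m
In lb·ft: 7.915/1.356 = 5.84 lb·ft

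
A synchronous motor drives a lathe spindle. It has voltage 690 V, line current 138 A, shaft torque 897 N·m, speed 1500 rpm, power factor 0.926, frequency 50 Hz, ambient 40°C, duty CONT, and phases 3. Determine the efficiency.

92.3 %

ω = 2π × 1500/60 = 157.1 rad/s; P_out = τω = 897 × 157.1 = 140919 W
P_in = √3·V_L·I_L·cosφ = 1.732 × 690 × 138 × 0.926 = 152717 W
η = P_out / P_in = 140919 / 152717 = 0.923 = 92.3%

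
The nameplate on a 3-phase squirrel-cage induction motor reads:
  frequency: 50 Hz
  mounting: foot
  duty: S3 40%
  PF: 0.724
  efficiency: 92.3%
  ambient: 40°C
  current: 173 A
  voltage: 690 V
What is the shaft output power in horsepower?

185 HP

P_in = √3·V·I·cosφ = 1.732 × 690 × 173 × 0.724 = 149686 W
P_out = η·P_in = 0.923 × 149686 = 138160 W
= 138160/746 = 185 HP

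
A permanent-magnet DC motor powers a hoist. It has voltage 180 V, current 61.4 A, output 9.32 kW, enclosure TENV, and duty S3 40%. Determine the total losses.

P_in = V·I = 180×61.4 = 11052 W
P_out = 9320 W
Losses = P_in − P_out = 11052 − 9320 = 1732 W

1.73 kW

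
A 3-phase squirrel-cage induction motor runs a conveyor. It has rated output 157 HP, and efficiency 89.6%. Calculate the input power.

P_out = 157 × 746 = 117122 W
P_in = P_out/η = 117122/0.896 = 130717 W = 131 kW

131 kW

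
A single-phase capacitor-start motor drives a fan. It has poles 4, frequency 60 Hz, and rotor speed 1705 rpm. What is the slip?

n_s = 120f/p = 120×60/4 = 1800 rpm
s = (n_s − n)/n_s = (1800 − 1705)/1800 = 0.0528

5.28 %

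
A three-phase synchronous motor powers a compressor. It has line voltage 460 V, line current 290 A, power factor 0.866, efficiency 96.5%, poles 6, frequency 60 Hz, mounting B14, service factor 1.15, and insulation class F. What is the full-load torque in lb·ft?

1130 lb·ft

P_in = √3·V·I·cosφ = 1.732 × 460 × 290 × 0.866 = 200088 W
P_out = η·P_in = 0.965 × 200088 = 193085 W
n = n_s = 120×60/6 = 1200 rpm (synchronous)
ω = 2π×1200/60 = 125.7 rad/s
τ = P_out/ω = 193085/125.7 = 1536 N·m
In lb·ft: 1536/1.356 = 1130 lb·ft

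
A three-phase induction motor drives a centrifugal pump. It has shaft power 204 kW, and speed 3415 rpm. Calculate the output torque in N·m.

ω = 2π × 3415/60 = 357.6 rad/s
τ = P/ω = 204000/357.6 = 570 N·m

570 N·m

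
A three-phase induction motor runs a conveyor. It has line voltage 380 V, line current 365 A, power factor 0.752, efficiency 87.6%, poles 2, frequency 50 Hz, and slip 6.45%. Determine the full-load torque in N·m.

P_in = √3·V·I·cosφ = 1.732 × 380 × 365 × 0.752 = 180652 W
P_out = η·P_in = 0.876 × 180652 = 158251 W
n_s = 120×50/2 = 3000 rpm; n = 3000×(1−0.0645) = 2807 rpm
ω = 2π×2807/60 = 293.9 rad/s
τ = P_out/ω = 158251/293.9 = 538 N·m

538 N·m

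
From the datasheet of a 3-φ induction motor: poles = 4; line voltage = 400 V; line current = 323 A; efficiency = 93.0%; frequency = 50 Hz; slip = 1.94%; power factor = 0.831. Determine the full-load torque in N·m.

P_in = √3·V·I·cosφ = 1.732 × 400 × 323 × 0.831 = 185957 W
P_out = η·P_in = 0.93 × 185957 = 172940 W
n_s = 120×50/4 = 1500 rpm; n = 1500×(1−0.0194) = 1471 rpm
ω = 2π×1471/60 = 154 rad/s
τ = P_out/ω = 172940/154 = 1120 N·m

1120 N·m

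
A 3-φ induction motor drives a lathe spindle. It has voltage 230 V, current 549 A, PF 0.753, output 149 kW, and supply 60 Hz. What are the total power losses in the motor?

15700 W

P_in = √3·V·I·cosφ = 1.732×230×549×0.753 = 164681 W
P_out = 149000 W
Losses = P_in − P_out = 164681 − 149000 = 15681 W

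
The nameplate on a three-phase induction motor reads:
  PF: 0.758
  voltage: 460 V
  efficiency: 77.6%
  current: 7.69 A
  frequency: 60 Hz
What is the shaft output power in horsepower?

P_in = √3·V·I·cosφ = 1.732 × 460 × 7.69 × 0.758 = 4644 W
P_out = η·P_in = 0.776 × 4644 = 3604 W
= 3604/746 = 4.83 HP

4.83 HP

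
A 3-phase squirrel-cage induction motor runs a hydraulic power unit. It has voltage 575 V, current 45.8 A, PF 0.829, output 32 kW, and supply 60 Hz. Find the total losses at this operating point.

P_in = √3·V·I·cosφ = 1.732×575×45.8×0.829 = 37813 W
P_out = 32000 W
Losses = P_in − P_out = 37813 − 32000 = 5813 W

5.81 kW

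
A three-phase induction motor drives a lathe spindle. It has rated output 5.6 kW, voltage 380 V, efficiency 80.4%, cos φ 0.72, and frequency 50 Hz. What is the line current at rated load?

14.7 A

P_out = 5.6 kW = 5600 W
P_in = P_out / η = 5600 / 0.804 = 6965 W
I_L = P_in / (√3·V_L·cosφ) = 6965 / (1.732 × 380 × 0.72) = 14.7 A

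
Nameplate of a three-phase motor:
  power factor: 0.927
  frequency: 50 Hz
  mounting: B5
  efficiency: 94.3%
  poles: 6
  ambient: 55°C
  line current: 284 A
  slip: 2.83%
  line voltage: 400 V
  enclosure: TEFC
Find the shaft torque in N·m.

P_in = √3·V·I·cosφ = 1.732 × 400 × 284 × 0.927 = 182392 W
P_out = η·P_in = 0.943 × 182392 = 171996 W
n_s = 120×50/6 = 1000 rpm; n = 1000×(1−0.0283) = 972 rpm
ω = 2π×972/60 = 101.8 rad/s
τ = P_out/ω = 171996/101.8 = 1690 N·m

1690 N·m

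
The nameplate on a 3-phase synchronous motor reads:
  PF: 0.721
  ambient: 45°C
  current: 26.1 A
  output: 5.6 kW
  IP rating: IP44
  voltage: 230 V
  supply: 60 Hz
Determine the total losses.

P_in = √3·V·I·cosφ = 1.732×230×26.1×0.721 = 7496 W
P_out = 5600 W
Losses = P_in − P_out = 7496 − 5600 = 1896 W

1.9 kW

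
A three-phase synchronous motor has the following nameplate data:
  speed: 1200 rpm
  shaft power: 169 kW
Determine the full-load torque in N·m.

ω = 2π × 1200/60 = 125.7 rad/s
τ = P/ω = 169000/125.7 = 1340 N·m

1340 N·m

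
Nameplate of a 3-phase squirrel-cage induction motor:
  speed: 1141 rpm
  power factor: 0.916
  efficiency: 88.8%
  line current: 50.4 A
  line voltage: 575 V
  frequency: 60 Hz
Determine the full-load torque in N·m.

P_in = √3·V·I·cosφ = 1.732 × 575 × 50.4 × 0.916 = 45977 W
P_out = η·P_in = 0.888 × 45977 = 40828 W
n = 1141 rpm
ω = 2π×1141/60 = 119.5 rad/s
τ = P_out/ω = 40828/119.5 = 342 N·m

342 N·m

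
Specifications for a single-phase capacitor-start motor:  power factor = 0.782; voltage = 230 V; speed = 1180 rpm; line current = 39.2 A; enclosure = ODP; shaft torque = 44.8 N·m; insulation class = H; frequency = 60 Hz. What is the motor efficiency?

78.5 %

ω = 2π × 1180/60 = 123.6 rad/s; P_out = τω = 44.8 × 123.6 = 5537 W
P_in = V·I·cosφ = 230 × 39.2 × 0.782 = 7051 W
η = P_out / P_in = 5537 / 7051 = 0.785 = 78.5%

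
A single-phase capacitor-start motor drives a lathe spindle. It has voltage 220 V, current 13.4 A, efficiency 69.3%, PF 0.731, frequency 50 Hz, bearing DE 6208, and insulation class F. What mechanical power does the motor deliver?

1.49 kW

P_in = V·I·cosφ = 220 × 13.4 × 0.731 = 2155 W
P_out = η·P_in = 0.693 × 2155 = 1493 W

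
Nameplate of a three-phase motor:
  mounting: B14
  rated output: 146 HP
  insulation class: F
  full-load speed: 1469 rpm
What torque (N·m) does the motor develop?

P_out = 146 × 746 = 108916 W
ω = 2π × 1469/60 = 153.8 rad/s
τ = P_out/ω = 108916/153.8 = 708 N·m

708 N·m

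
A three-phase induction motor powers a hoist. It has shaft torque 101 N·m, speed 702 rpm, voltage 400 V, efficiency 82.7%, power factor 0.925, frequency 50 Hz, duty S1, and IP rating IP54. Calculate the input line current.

ω = 2π×702/60 = 73.51 rad/s; P_out = τω = 101 × 73.51 = 7425 W
P_in = P_out / η = 7425 / 0.827 = 8978 W
I_L = P_in / (√3·V_L·cosφ) = 8978 / (1.732 × 400 × 0.925) = 14 A

14 A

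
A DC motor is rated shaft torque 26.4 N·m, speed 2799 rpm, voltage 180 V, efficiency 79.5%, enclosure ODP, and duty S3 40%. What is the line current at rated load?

54.1 A

ω = 2π×2799/60 = 293.1 rad/s; P_out = τω = 26.4 × 293.1 = 7738 W
P_in = P_out / η = 7738 / 0.795 = 9733 W
I = P_in / V = 9733 / 180 = 54.1 A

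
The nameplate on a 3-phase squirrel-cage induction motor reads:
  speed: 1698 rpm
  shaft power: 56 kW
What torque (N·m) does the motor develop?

ω = 2π × 1698/60 = 177.8 rad/s
τ = P/ω = 56000/177.8 = 315 N·m

315 N·m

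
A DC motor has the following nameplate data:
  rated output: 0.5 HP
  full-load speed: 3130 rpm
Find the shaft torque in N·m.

1.14 N·m

P_out = 0.5 × 746 = 373 W
ω = 2π × 3130/60 = 327.8 rad/s
τ = P_out/ω = 373/327.8 = 1.14 N·m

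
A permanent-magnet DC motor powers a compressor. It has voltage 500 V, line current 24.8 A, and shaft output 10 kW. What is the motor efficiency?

P_out = 10 kW = 10000 W
P_in = V·I = 500 × 24.8 = 12400 W
η = P_out / P_in = 10000 / 12400 = 0.806 = 80.6%

80.6 %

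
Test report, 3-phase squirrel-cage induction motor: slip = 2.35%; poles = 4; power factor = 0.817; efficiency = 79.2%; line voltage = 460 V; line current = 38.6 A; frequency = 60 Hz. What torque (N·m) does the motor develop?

P_in = √3·V·I·cosφ = 1.732 × 460 × 38.6 × 0.817 = 25126 W
P_out = η·P_in = 0.792 × 25126 = 19900 W
n_s = 120×60/4 = 1800 rpm; n = 1800×(1−0.0235) = 1758 rpm
ω = 2π×1758/60 = 184.1 rad/s
τ = P_out/ω = 19900/184.1 = 108 N·m

108 N·m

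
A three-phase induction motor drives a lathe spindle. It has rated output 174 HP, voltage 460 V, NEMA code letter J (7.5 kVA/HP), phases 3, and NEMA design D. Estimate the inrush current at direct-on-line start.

S_LR = 7.5 × 174 = 1305 kVA
I_LR = S_LR/(√3·V_L) = 1305000/(1.732×460) = 1640 A

1640 A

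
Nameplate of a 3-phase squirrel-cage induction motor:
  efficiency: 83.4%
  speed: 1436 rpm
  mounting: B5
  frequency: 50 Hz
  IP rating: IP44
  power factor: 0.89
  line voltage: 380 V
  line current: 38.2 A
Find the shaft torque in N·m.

P_in = √3·V·I·cosφ = 1.732 × 380 × 38.2 × 0.89 = 22376 W
P_out = η·P_in = 0.834 × 22376 = 18662 W
n = 1436 rpm
ω = 2π×1436/60 = 150.4 rad/s
τ = P_out/ω = 18662/150.4 = 124 N·m

124 N·m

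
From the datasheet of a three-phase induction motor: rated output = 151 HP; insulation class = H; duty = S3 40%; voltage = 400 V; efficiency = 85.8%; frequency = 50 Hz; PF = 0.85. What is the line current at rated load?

223 A

P_out = 151 × 746 = 112646 W
P_in = P_out / η = 112646 / 0.858 = 131289 W
I_L = P_in / (√3·V_L·cosφ) = 131289 / (1.732 × 400 × 0.85) = 223 A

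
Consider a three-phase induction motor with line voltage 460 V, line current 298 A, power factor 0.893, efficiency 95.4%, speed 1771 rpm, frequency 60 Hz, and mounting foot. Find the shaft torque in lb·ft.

804 lb·ft

P_in = √3·V·I·cosφ = 1.732 × 460 × 298 × 0.893 = 212018 W
P_out = η·P_in = 0.954 × 212018 = 202265 W
n = 1771 rpm
ω = 2π×1771/60 = 185.5 rad/s
τ = P_out/ω = 202265/185.5 = 1090 N·m
In lb·ft: 1090/1.356 = 804 lb·ft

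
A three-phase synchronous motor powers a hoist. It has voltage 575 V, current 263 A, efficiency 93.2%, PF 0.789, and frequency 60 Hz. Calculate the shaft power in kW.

193 kW

P_in = √3·V·I·cosφ = 1.732 × 575 × 263 × 0.789 = 206656 W
P_out = η·P_in = 0.932 × 206656 = 192603 W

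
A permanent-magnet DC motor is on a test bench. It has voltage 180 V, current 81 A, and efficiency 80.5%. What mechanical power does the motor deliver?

P_in = V·I = 180 × 81 = 14580 W
P_out = η·P_in = 0.805 × 14580 = 11737 W

11.7 kW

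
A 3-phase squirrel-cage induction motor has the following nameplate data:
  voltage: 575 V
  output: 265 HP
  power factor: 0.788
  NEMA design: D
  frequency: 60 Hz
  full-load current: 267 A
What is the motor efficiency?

P_out = 265 × 746 = 197690 W
P_in = √3·V_L·I_L·cosφ = 1.732 × 575 × 267 × 0.788 = 209533 W
η = P_out / P_in = 197690 / 209533 = 0.943 = 94.3%

94.3 %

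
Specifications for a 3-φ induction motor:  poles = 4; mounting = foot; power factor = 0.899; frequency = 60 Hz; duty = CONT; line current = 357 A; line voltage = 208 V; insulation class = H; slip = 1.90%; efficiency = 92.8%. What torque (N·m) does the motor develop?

P_in = √3·V·I·cosφ = 1.732 × 208 × 357 × 0.899 = 115622 W
P_out = η·P_in = 0.928 × 115622 = 107297 W
n_s = 120×60/4 = 1800 rpm; n = 1800×(1−0.019) = 1766 rpm
ω = 2π×1766/60 = 184.9 rad/s
τ = P_out/ω = 107297/184.9 = 580 N·m

580 N·m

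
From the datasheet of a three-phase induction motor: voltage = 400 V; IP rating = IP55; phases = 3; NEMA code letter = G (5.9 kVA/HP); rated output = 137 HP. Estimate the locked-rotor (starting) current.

1170 A

S_LR = 5.9 × 137 = 808.3 kVA
I_LR = S_LR/(√3·V_L) = 808300/(1.732×400) = 1170 A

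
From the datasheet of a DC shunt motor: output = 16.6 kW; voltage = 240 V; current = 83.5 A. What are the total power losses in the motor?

3440 W

P_in = V·I = 240×83.5 = 20040 W
P_out = 16600 W
Losses = P_in − P_out = 20040 − 16600 = 3440 W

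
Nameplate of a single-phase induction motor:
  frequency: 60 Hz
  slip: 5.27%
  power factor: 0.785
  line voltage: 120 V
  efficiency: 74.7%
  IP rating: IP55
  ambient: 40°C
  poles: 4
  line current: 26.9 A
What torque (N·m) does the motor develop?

10.6 N·m

P_in = V·I·cosφ = 120 × 26.9 × 0.785 = 2534 W
P_out = η·P_in = 0.747 × 2534 = 1893 W
n_s = 120×60/4 = 1800 rpm; n = 1800×(1−0.0527) = 1705 rpm
ω = 2π×1705/60 = 178.5 rad/s
τ = P_out/ω = 1893/178.5 = 10.6 N·m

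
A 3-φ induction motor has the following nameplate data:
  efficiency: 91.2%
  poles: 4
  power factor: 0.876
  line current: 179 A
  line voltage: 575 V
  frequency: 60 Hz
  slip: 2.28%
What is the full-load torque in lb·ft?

P_in = √3·V·I·cosφ = 1.732 × 575 × 179 × 0.876 = 156161 W
P_out = η·P_in = 0.912 × 156161 = 142419 W
n_s = 120×60/4 = 1800 rpm; n = 1800×(1−0.0228) = 1759 rpm
ω = 2π×1759/60 = 184.2 rad/s
τ = P_out/ω = 142419/184.2 = 773.2 N·m
In lb·ft: 773.2/1.356 = 570 lb·ft

570 lb·ft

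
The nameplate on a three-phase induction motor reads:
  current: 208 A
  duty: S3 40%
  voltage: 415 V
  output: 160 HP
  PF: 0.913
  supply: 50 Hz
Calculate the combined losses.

P_in = √3·V·I·cosφ = 1.732×415×208×0.913 = 136499 W
P_out = 160×746 = 119360 W
Losses = P_in − P_out = 136499 − 119360 = 17139 W

17100 W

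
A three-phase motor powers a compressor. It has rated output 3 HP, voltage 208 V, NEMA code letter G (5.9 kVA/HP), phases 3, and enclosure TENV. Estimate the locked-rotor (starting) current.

49.1 A

S_LR = 5.9 × 3 = 17.7 kVA
I_LR = S_LR/(√3·V_L) = 17700/(1.732×208) = 49.1 A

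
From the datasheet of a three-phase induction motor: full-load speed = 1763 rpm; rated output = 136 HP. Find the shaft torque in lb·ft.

P_out = 136 × 746 = 101456 W
ω = 2π × 1763/60 = 184.6 rad/s
τ = P_out/ω = 101456/184.6 = 549.6 N·m
In lb·ft: 549.6/1.356 = 405 lb·ft

405 lb·ft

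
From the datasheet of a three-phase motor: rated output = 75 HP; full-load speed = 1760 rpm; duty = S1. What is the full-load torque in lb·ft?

P_out = 75 × 746 = 55950 W
ω = 2π × 1760/60 = 184.3 rad/s
τ = P_out/ω = 55950/184.3 = 303.6 N·m
In lb·ft: 303.6/1.356 = 224 lb·ft

224 lb·ft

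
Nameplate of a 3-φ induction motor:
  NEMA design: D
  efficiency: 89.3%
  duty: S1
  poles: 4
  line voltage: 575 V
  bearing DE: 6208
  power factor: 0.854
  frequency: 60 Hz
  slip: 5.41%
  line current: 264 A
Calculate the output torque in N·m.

P_in = √3·V·I·cosφ = 1.732 × 575 × 264 × 0.854 = 224532 W
P_out = η·P_in = 0.893 × 224532 = 200507 W
n_s = 120×60/4 = 1800 rpm; n = 1800×(1−0.0541) = 1703 rpm
ω = 2π×1703/60 = 178.3 rad/s
τ = P_out/ω = 200507/178.3 = 1120 N·m

1120 N·m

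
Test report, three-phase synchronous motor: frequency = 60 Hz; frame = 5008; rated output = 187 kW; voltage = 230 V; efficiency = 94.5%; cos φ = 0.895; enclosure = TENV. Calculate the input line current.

555 A

P_out = 187 kW = 187000 W
P_in = P_out / η = 187000 / 0.945 = 197884 W
I_L = P_in / (√3·V_L·cosφ) = 197884 / (1.732 × 230 × 0.895) = 555 A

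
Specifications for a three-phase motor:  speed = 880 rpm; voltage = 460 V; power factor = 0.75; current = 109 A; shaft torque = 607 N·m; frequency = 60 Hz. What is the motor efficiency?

ω = 2π × 880/60 = 92.15 rad/s; P_out = τω = 607 × 92.15 = 55935 W
P_in = √3·V_L·I_L·cosφ = 1.732 × 460 × 109 × 0.75 = 65132 W
η = P_out / P_in = 55935 / 65132 = 0.859 = 85.9%

85.9 %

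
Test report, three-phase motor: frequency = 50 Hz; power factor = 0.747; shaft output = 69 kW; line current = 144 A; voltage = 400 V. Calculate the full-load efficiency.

92.6 %

P_out = 69 kW = 69000 W
P_in = √3·V_L·I_L·cosφ = 1.732 × 400 × 144 × 0.747 = 74523 W
η = P_out / P_in = 69000 / 74523 = 0.926 = 92.6%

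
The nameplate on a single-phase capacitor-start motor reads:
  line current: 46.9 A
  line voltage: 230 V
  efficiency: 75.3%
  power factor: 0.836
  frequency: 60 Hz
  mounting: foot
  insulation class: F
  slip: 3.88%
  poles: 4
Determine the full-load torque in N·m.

37.5 N·m

P_in = V·I·cosφ = 230 × 46.9 × 0.836 = 9018 W
P_out = η·P_in = 0.753 × 9018 = 6791 W
n_s = 120×60/4 = 1800 rpm; n = 1800×(1−0.0388) = 1730 rpm
ω = 2π×1730/60 = 181.2 rad/s
τ = P_out/ω = 6791/181.2 = 37.5 N·m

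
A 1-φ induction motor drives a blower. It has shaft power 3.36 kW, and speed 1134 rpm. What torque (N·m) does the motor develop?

28.3 N·m

ω = 2π × 1134/60 = 118.8 rad/s
τ = P/ω = 3360/118.8 = 28.3 N·m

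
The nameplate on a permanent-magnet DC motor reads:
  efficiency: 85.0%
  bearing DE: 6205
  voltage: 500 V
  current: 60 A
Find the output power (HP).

P_in = V·I = 500 × 60 = 30000 W
P_out = η·P_in = 0.85 × 30000 = 25500 W
= 25500/746 = 34.2 HP

34.2 HP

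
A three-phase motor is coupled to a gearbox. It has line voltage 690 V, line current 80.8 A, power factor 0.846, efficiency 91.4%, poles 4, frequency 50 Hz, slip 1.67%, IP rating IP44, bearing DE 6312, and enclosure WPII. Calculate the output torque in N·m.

483 N·m

P_in = √3·V·I·cosφ = 1.732 × 690 × 80.8 × 0.846 = 81692 W
P_out = η·P_in = 0.914 × 81692 = 74666 W
n_s = 120×50/4 = 1500 rpm; n = 1500×(1−0.0167) = 1475 rpm
ω = 2π×1475/60 = 154.5 rad/s
τ = P_out/ω = 74666/154.5 = 483 N·m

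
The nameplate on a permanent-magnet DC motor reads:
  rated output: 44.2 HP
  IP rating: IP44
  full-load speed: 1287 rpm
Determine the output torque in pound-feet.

180 lb·ft

P_out = 44.2 × 746 = 32973 W
ω = 2π × 1287/60 = 134.8 rad/s
τ = P_out/ω = 32973/134.8 = 244.6 N·m
In lb·ft: 244.6/1.356 = 180 lb·ft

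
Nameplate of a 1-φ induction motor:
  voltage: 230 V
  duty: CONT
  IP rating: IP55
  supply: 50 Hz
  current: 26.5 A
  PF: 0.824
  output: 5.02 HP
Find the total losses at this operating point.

1280 W

P_in = V·I·cosφ = 230×26.5×0.824 = 5022 W
P_out = 5.02×746 = 3745 W
Losses = P_in − P_out = 5022 − 3745 = 1277 W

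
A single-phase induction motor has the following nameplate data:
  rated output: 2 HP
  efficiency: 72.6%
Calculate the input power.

P_out = 2 × 746 = 1492 W
P_in = P_out/η = 1492/0.726 = 2055 W = 2.06 kW

2.06 kW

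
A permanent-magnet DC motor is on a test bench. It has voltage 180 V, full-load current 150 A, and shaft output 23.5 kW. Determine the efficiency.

P_out = 23.5 kW = 23500 W
P_in = V·I = 180 × 150 = 27000 W
η = P_out / P_in = 23500 / 27000 = 0.870 = 87.0%

87.0 %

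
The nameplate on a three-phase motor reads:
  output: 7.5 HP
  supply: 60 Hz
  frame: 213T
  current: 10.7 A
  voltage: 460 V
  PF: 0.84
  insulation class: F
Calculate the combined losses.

1570 W

P_in = √3·V·I·cosφ = 1.732×460×10.7×0.84 = 7161 W
P_out = 7.5×746 = 5595 W
Losses = P_in − P_out = 7161 − 5595 = 1566 W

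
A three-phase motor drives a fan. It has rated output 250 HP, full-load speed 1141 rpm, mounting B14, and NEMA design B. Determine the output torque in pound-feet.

1150 lb·ft

P_out = 250 × 746 = 186500 W
ω = 2π × 1141/60 = 119.5 rad/s
τ = P_out/ω = 186500/119.5 = 1561 N·m
In lb·ft: 1561/1.356 = 1150 lb·ft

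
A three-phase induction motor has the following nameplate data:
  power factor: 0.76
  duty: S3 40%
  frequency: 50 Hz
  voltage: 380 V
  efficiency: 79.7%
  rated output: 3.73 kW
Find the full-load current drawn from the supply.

P_out = 3.73 kW = 3730 W
P_in = P_out / η = 3730 / 0.797 = 4680 W
I_L = P_in / (√3·V_L·cosφ) = 4680 / (1.732 × 380 × 0.76) = 9.36 A

9.36 A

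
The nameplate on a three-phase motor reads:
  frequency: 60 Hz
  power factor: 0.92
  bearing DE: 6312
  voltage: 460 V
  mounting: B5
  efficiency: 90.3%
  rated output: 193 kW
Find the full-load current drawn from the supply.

P_out = 193 kW = 193000 W
P_in = P_out / η = 193000 / 0.903 = 213732 W
I_L = P_in / (√3·V_L·cosφ) = 213732 / (1.732 × 460 × 0.92) = 292 A

292 A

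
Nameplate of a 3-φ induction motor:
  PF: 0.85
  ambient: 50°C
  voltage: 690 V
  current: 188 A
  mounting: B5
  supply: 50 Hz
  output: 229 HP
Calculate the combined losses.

20100 W

P_in = √3·V·I·cosφ = 1.732×690×188×0.85 = 190974 W
P_out = 229×746 = 170834 W
Losses = P_in − P_out = 190974 − 170834 = 20140 W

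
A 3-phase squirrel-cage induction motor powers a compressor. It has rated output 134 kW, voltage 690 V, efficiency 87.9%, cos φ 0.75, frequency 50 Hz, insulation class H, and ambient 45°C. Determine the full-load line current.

170 A

P_out = 134 kW = 134000 W
P_in = P_out / η = 134000 / 0.879 = 152446 W
I_L = P_in / (√3·V_L·cosφ) = 152446 / (1.732 × 690 × 0.75) = 170 A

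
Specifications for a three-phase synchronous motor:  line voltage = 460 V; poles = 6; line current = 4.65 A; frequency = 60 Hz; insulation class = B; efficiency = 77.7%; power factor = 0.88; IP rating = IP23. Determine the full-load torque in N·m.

20.2 N·m

P_in = √3·V·I·cosφ = 1.732 × 460 × 4.65 × 0.88 = 3260 W
P_out = η·P_in = 0.777 × 3260 = 2533 W
n = n_s = 120×60/6 = 1200 rpm (synchronous)
ω = 2π×1200/60 = 125.7 rad/s
τ = P_out/ω = 2533/125.7 = 20.2 N·m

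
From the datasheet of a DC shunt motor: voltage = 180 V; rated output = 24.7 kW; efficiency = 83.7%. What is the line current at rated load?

P_out = 24.7 kW = 24700 W
P_in = P_out / η = 24700 / 0.837 = 29510 W
I = P_in / V = 29510 / 180 = 164 A

164 A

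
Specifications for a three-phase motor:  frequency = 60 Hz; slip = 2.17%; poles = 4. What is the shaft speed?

1761 rpm

n_s = 120f/p = 120×60/4 = 1800 rpm
n = n_s(1 − s) = 1800 × (1 − 0.0217) = 1761 rpm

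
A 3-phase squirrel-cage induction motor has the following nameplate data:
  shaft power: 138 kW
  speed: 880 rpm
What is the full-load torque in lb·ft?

1100 lb·ft

ω = 2π × 880/60 = 92.15 rad/s
τ = P/ω = 138000/92.15 = 1498 N·m
In lb·ft: 1498/1.356 = 1100 lb·ft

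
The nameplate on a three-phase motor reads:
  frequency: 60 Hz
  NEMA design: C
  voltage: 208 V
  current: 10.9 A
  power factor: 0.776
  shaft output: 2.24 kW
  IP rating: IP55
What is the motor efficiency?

P_out = 2.24 kW = 2240 W
P_in = √3·V_L·I_L·cosφ = 1.732 × 208 × 10.9 × 0.776 = 3047 W
η = P_out / P_in = 2240 / 3047 = 0.735 = 73.5%

73.5 %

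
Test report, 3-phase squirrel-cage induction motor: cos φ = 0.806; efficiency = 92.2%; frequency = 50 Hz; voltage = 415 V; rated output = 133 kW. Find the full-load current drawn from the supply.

P_out = 133 kW = 133000 W
P_in = P_out / η = 133000 / 0.922 = 144252 W
I_L = P_in / (√3·V_L·cosφ) = 144252 / (1.732 × 415 × 0.806) = 249 A

249 A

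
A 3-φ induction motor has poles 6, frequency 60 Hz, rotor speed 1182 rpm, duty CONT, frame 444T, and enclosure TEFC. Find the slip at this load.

1.5 %

n_s = 120f/p = 120×60/6 = 1200 rpm
s = (n_s − n)/n_s = (1200 − 1182)/1200 = 0.0150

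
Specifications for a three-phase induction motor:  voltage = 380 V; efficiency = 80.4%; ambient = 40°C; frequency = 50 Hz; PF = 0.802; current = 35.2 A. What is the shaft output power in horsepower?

20 HP

P_in = √3·V·I·cosφ = 1.732 × 380 × 35.2 × 0.802 = 18580 W
P_out = η·P_in = 0.804 × 18580 = 14938 W
= 14938/746 = 20 HP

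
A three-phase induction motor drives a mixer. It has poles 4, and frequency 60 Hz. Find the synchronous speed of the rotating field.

1800 rpm

n_s = 120f/p = 120×60/4 = 1800 rpm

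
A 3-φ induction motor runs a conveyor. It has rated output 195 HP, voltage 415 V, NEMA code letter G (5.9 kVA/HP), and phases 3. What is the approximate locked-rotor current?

1600 A

S_LR = 5.9 × 195 = 1150.5 kVA
I_LR = S_LR/(√3·V_L) = 1150500/(1.732×415) = 1600 A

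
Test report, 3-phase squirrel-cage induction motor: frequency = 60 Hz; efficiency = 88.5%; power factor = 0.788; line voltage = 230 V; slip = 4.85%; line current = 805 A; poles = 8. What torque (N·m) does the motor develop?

2490 N·m

P_in = √3·V·I·cosφ = 1.732 × 230 × 805 × 0.788 = 252696 W
P_out = η·P_in = 0.885 × 252696 = 223636 W
n_s = 120×60/8 = 900 rpm; n = 900×(1−0.0485) = 856 rpm
ω = 2π×856/60 = 89.64 rad/s
τ = P_out/ω = 223636/89.64 = 2490 N·m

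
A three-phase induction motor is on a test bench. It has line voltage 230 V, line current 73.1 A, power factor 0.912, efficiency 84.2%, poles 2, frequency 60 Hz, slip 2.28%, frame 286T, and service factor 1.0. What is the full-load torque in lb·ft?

P_in = √3·V·I·cosφ = 1.732 × 230 × 73.1 × 0.912 = 26558 W
P_out = η·P_in = 0.842 × 26558 = 22362 W
n_s = 120×60/2 = 3600 rpm; n = 3600×(1−0.0228) = 3518 rpm
ω = 2π×3518/60 = 368.4 rad/s
τ = P_out/ω = 22362/368.4 = 60.7 N·m
In lb·ft: 60.7/1.356 = 44.8 lb·ft

44.8 lb·ft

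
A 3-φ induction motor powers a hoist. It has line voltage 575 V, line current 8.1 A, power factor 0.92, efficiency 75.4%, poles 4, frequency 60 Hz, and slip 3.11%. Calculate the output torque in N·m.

P_in = √3·V·I·cosφ = 1.732 × 575 × 8.1 × 0.92 = 7421 W
P_out = η·P_in = 0.754 × 7421 = 5595 W
n_s = 120×60/4 = 1800 rpm; n = 1800×(1−0.0311) = 1744 rpm
ω = 2π×1744/60 = 182.6 rad/s
τ = P_out/ω = 5595/182.6 = 30.6 N·m

30.6 N·m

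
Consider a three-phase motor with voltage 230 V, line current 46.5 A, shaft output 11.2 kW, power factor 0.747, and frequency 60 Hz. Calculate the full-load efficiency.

80.9 %

P_out = 11.2 kW = 11200 W
P_in = √3·V_L·I_L·cosφ = 1.732 × 230 × 46.5 × 0.747 = 13837 W
η = P_out / P_in = 11200 / 13837 = 0.809 = 80.9%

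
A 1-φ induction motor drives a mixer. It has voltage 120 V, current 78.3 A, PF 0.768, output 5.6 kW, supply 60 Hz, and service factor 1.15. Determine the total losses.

P_in = V·I·cosφ = 120×78.3×0.768 = 7216 W
P_out = 5600 W
Losses = P_in − P_out = 7216 − 5600 = 1616 W

1620 W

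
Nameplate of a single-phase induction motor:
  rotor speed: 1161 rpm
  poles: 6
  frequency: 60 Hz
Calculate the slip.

3.2 %

n_s = 120f/p = 120×60/6 = 1200 rpm
s = (n_s − n)/n_s = (1200 − 1161)/1200 = 0.0325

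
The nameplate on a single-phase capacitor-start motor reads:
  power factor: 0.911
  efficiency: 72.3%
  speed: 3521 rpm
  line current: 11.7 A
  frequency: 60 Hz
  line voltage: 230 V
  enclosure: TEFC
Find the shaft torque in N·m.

4.81 N·m

P_in = V·I·cosφ = 230 × 11.7 × 0.911 = 2452 W
P_out = η·P_in = 0.723 × 2452 = 1773 W
n = 3521 rpm
ω = 2π×3521/60 = 368.7 rad/s
τ = P_out/ω = 1773/368.7 = 4.81 N·m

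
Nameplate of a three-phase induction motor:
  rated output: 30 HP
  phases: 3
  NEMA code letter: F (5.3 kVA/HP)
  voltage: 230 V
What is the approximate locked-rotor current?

399 A

S_LR = 5.3 × 30 = 159 kVA
I_LR = S_LR/(√3·V_L) = 159000/(1.732×230) = 399 A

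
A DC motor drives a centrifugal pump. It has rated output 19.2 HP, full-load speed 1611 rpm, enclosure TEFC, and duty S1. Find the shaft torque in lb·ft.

P_out = 19.2 × 746 = 14323 W
ω = 2π × 1611/60 = 168.7 rad/s
τ = P_out/ω = 14323/168.7 = 84.9 N·m
In lb·ft: 84.9/1.356 = 62.6 lb·ft

62.6 lb·ft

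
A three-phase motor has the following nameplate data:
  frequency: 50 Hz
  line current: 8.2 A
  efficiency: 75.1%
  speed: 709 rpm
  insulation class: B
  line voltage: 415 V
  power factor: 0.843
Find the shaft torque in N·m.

P_in = √3·V·I·cosφ = 1.732 × 415 × 8.2 × 0.843 = 4969 W
P_out = η·P_in = 0.751 × 4969 = 3732 W
n = 709 rpm
ω = 2π×709/60 = 74.25 rad/s
τ = P_out/ω = 3732/74.25 = 50.3 N·m

50.3 N·m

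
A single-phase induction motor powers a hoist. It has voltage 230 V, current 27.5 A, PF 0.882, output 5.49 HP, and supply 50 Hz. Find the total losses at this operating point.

1.48 kW

P_in = V·I·cosφ = 230×27.5×0.882 = 5579 W
P_out = 5.49×746 = 4096 W
Losses = P_in − P_out = 5579 − 4096 = 1483 W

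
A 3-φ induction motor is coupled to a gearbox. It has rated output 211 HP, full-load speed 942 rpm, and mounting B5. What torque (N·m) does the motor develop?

P_out = 211 × 746 = 157406 W
ω = 2π × 942/60 = 98.65 rad/s
τ = P_out/ω = 157406/98.65 = 1600 N·m

1600 N·m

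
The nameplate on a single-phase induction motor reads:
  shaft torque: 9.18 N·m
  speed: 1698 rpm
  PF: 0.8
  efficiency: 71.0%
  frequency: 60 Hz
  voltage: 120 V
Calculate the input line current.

ω = 2π×1698/60 = 177.8 rad/s; P_out = τω = 9.18 × 177.8 = 1632 W
P_in = P_out / η = 1632 / 0.710 = 2299 W
I = P_in / (V·cosφ) = 2299 / (120 × 0.8) = 23.9 A

23.9 A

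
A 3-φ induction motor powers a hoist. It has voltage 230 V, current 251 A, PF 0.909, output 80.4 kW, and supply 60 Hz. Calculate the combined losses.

P_in = √3·V·I·cosφ = 1.732×230×251×0.909 = 90889 W
P_out = 80400 W
Losses = P_in − P_out = 90889 − 80400 = 10489 W

10.5 kW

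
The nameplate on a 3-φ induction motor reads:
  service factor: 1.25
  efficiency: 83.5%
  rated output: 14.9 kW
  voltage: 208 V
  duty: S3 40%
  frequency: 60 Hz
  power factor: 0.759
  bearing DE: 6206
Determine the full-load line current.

P_out = 14.9 kW = 14900 W
P_in = P_out / η = 14900 / 0.835 = 17844 W
I_L = P_in / (√3·V_L·cosφ) = 17844 / (1.732 × 208 × 0.759) = 65.3 A

65.3 A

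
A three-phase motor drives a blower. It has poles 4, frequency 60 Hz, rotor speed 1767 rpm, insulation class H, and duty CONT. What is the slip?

1.8 %

n_s = 120f/p = 120×60/4 = 1800 rpm
s = (n_s − n)/n_s = (1800 − 1767)/1800 = 0.0183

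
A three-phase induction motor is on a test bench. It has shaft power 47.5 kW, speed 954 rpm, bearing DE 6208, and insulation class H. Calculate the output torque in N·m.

475 N·m

ω = 2π × 954/60 = 99.9 rad/s
τ = P/ω = 47500/99.9 = 475 N·m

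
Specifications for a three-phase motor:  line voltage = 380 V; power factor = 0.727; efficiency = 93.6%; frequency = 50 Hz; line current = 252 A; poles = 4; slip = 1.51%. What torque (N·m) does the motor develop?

P_in = √3·V·I·cosφ = 1.732 × 380 × 252 × 0.727 = 120578 W
P_out = η·P_in = 0.936 × 120578 = 112861 W
n_s = 120×50/4 = 1500 rpm; n = 1500×(1−0.0151) = 1477 rpm
ω = 2π×1477/60 = 154.7 rad/s
τ = P_out/ω = 112861/154.7 = 730 N·m

730 N·m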